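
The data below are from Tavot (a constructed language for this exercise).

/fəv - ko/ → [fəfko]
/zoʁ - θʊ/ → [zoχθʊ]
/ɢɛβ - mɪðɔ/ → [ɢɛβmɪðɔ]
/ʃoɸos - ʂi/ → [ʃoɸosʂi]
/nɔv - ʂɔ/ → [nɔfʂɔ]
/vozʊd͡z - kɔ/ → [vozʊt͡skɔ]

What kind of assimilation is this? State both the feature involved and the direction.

regressive voicing assimilation

Underlying /v/ is realised as [f] next to /k/; /k/ itself does not change.
/v/ is voiced while /k/ is voiceless; the output [f] is voiceless, matching the trigger — so the feature that spreads is voicing.
Place and manner are unchanged, so the assimilation is partial, not total.
Checking the remaining alternations: /ʁ/ → [χ] before /θ/ (voiced → voiceless, matching voiceless); /v/ → [f] before /ʂ/ (voiced → voiceless, matching voiceless); /d͡z/ → [t͡s] before /k/ (voiced → voiceless, matching voiceless) — only voicing changes, and always toward the following segment.
Nothing changes in [ɢɛβmɪðɔ], [ʃoɸosʂi]: there the adjacent consonants already agree in voicing (/β/ and /m/ are both voiced; /s/ and /ʂ/ are both voiceless), so these forms are consistent with the same rule.
Since the segment that changes precedes the conditioning segment, the assimilation is regressive.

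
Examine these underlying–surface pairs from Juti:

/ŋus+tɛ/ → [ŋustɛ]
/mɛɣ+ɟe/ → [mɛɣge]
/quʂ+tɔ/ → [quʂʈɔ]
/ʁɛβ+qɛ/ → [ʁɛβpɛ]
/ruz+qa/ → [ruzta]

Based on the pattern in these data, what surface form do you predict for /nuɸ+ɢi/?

The data show progressive place assimilation: /ɟ/ → [g] after /ɣ/; /t/ → [ʈ] after /ʂ/; /q/ → [p] after /β/; /q/ → [t] after /z/. In each pair only place changes, matching the preceding consonant, while manner and voice stay constant.
No alternation appears in [ŋustɛ]: there the adjacent consonants already agree in place (/t/ and /s/ are both alveolar), so this form is consistent with the same rule.
/ɢ/ is a voiced uvular stop. The preceding trigger /ɸ/ is bilabial, so /ɢ/ must become bilabial as well.
A voiced bilabial stop is [b], so the surface segment is [b].

[nuɸbi]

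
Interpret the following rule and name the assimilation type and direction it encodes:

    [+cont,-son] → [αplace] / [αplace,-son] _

The shared variable α links the value of the place features (abbreviated [place]) on the target to the same value on the neighbouring segment, so place is the feature that assimilates.
Since the environment is written before the underscore, the trigger precedes the target; the direction is progressive.

progressive place assimilation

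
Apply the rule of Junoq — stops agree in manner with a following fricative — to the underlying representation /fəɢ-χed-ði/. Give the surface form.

The rule targets /ɢ/ (voiced uvular stop), which sits before the trigger /χ/ (fricative).
A voiced uvular fricative is [ʁ], so the surface segment is [ʁ].
At the second juncture, /d/ likewise becomes [z] adjacent to /ð/.

[fəʁχezði]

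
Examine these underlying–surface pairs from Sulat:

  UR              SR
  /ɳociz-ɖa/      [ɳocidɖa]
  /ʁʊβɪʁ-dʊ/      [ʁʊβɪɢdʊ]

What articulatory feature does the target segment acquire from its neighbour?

Comparing underlying and surface forms, /z/ → [d] is the alternation; the neighbouring /ɖ/ is constant.
The change fricative → stop matches the manner of the following /ɖ/, identifying this as manner assimilation.
The same holds elsewhere in the data: /ʁ/ → [ɢ] before /d/ (fricative → stop, matching a stop) — only manner changes, and always toward the following segment.

manner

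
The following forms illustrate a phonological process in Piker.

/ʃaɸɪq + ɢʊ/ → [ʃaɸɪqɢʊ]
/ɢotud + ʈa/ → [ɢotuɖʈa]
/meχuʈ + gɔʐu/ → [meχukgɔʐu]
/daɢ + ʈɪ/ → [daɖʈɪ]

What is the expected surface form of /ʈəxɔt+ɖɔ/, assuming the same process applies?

The data show regressive place assimilation: /d/ → [ɖ] before /ʈ/; /ʈ/ → [k] before /g/; /ɢ/ → [ɖ] before /ʈ/. In each pair only place changes, matching the following consonant, while manner and voice stay constant.
No alternation appears in [ʃaɸɪqɢʊ]: there the adjacent consonants already agree in place (/q/ and /ɢ/ are both uvular), so this form is consistent with the same rule.
/t/ is a voiceless alveolar stop. The following trigger /ɖ/ is retroflex, so /t/ must become retroflex as well.
Changing only its place to retroflex gives [ʈ] — the voiceless retroflex stop.

[ʈəxɔʈɖɔ]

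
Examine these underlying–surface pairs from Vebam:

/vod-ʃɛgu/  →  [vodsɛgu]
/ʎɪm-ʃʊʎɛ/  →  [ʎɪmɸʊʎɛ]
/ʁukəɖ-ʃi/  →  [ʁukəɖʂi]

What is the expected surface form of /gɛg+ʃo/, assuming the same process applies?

The data show progressive place assimilation: /ʃ/ → [s] after /d/; /ʃ/ → [ɸ] after /m/; /ʃ/ → [ʂ] after /ɖ/. In each pair only place changes, matching the preceding consonant, while manner and voice stay constant.
/ʃ/ is a voiceless postalveolar fricative. The preceding trigger /g/ is velar, so /ʃ/ must become velar as well.
The voiceless velar fricative is [x], so /ʃ/ → [x].

[gɛgxo]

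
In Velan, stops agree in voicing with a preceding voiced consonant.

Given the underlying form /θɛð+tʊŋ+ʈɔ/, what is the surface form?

The rule targets /t/ (voiceless alveolar stop), which sits after the trigger /ð/ (voiced).
Changing only its voicing to voiced gives [d] — the voiced alveolar stop.
The same rule applies at the second boundary: /ʈ/ → [ɖ] next to /ŋ/.

[θɛðdʊŋɖɔ]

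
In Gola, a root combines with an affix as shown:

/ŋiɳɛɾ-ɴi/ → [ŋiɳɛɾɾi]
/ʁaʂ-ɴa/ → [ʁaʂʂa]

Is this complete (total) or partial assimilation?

The segment that alternates is /ɴ/, which surfaces as [ɾ] when adjacent to /ɾ/.
The output [ɾ] is identical to the trigger /ɾ/ — every feature (place, manner, voicing) has been copied — so this is total assimilation.
The other form behaves the same way: /ɴ/ → [ʂ] after /ʂ/ — in each case the output is a copy of the preceding consonant.

total assimilation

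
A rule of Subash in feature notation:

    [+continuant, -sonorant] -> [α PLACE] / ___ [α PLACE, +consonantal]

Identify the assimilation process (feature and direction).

regressive place assimilation

The shared variable α links the value of the place features (abbreviated [PLACE]) on the target to the same value on the neighbouring segment, so place is the feature that assimilates.
The conditioning segment sits to the right of the focus bar, meaning the trigger follows the segment that changes — regressive assimilation.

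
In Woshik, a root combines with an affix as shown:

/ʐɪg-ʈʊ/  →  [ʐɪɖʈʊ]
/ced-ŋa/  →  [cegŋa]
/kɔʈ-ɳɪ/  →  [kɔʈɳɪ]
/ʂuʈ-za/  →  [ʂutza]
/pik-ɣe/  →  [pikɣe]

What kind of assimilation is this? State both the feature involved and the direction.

regressive place assimilation

Comparing underlying and surface forms, /g/ → [ɖ] is the alternation; the neighbouring /ʈ/ is constant.
The change velar → retroflex matches the place of the following /ʈ/, identifying this as place assimilation.
Manner and voice are unchanged, so the assimilation is partial, not total.
Checking the remaining alternations: /d/ → [g] before /ŋ/ (alveolar → velar, matching velar); /ʈ/ → [t] before /z/ (retroflex → alveolar, matching alveolar) — only place changes, and always toward the following segment.
No alternation appears in [kɔʈɳɪ], [pikɣe]: there the adjacent consonants already agree in place (/ʈ/ and /ɳ/ are both retroflex; /k/ and /ɣ/ are both velar), so these forms are consistent with the same rule.
The trigger is the following segment, so the direction is regressive (anticipatory).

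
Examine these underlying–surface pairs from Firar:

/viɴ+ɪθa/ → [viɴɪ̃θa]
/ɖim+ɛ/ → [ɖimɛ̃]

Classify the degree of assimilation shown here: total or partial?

The vowel /ɪ/ surfaces as nasalised [ɪ̃] next to the preceding nasal /ɴ/ — it has acquired the [+nasal] feature of its neighbour.
The other form shows the same pattern: /ɛ/ → [ɛ̃] after /m/ — each time a vowel is nasalised next to a preceding nasal.

partial assimilation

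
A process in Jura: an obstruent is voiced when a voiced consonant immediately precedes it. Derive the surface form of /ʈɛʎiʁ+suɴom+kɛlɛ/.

[ʈɛʎiʁzuɴomgɛlɛ]

The rule targets /s/ (voiceless alveolar fricative), which sits after the trigger /ʁ/ (voiced).
Changing only its voicing to voiced gives [z] — the voiced alveolar fricative.
The same rule applies at the second boundary: /k/ → [g] next to /m/.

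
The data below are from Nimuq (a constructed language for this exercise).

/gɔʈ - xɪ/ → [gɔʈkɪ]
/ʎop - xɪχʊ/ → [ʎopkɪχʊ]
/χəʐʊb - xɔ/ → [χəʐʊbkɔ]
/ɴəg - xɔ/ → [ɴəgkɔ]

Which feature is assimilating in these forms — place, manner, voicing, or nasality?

manner

The segment that alternates is /x/, which surfaces as [k] when adjacent to /ʈ/.
The change fricative → stop matches the manner of the preceding /ʈ/, identifying this as manner assimilation.
The same holds elsewhere in the data: /x/ → [k] after /p/ (fricative → stop, matching a stop); /x/ → [k] after /b/ (fricative → stop, matching a stop); /x/ → [k] after /g/ (fricative → stop, matching a stop) — only manner changes, and always toward the preceding segment.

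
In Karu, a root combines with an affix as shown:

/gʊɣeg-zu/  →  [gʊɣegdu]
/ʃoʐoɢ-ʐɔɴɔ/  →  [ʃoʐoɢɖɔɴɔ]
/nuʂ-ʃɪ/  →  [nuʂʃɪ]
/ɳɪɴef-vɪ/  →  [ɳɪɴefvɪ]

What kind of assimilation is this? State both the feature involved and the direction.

Underlying /z/ is realised as [d] next to /g/; /g/ itself does not change.
/z/ is a fricative while /g/ is a stop; the output [d] is a stop, matching the trigger — so the feature that spreads is manner.
Place and voice are unchanged, so the assimilation is partial, not total.
Checking the remaining alternation: /ʐ/ → [ɖ] after /ɢ/ (fricative → stop, matching a stop) — only manner changes, and always toward the preceding segment.
Nothing changes in [nuʂʃɪ], [ɳɪɴefvɪ]: there the adjacent consonants already agree in manner (/ʃ/ and /ʂ/ are both fricatives; /v/ and /f/ are both fricatives), so these forms are consistent with the same rule.
The trigger is the preceding segment, so the direction is progressive (perseverative).

progressive manner assimilation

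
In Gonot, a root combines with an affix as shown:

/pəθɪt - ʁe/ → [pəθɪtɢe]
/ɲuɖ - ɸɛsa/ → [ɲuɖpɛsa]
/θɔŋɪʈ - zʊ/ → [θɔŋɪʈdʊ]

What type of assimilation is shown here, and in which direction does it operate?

Underlying /ʁ/ is realised as [ɢ] next to /t/; /t/ itself does not change.
/ʁ/ is a fricative while /t/ is a stop; the output [ɢ] is a stop, matching the trigger — so the feature that spreads is manner.
Place and voice are unchanged, so the assimilation is partial, not total.
The same holds elsewhere in the data: /ɸ/ → [p] after /ɖ/ (fricative → stop, matching a stop); /z/ → [d] after /ʈ/ (fricative → stop, matching a stop) — only manner changes, and always toward the preceding segment.
The trigger is the preceding segment, so the direction is progressive (perseverative).

progressive manner assimilation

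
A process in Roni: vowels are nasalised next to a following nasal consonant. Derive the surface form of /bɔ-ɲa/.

[bɔ̃ɲa]

The vowel /ɔ/ is adjacent to the following nasal /ɲ/, so it acquires [+nasal] and surfaces as [ɔ̃].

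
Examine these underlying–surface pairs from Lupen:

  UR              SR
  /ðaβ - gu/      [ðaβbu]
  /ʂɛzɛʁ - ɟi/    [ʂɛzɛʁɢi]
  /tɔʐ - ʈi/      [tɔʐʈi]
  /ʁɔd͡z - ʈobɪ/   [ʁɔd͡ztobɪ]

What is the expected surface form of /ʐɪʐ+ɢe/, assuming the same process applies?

[ʐɪʐɖe]

The data show progressive place assimilation: /g/ → [b] after /β/; /ɟ/ → [ɢ] after /ʁ/; /ʈ/ → [t] after /d͡z/. In each pair only place changes, matching the preceding consonant, while manner and voice stay constant.
No alternation appears in [tɔʐʈi]: there the adjacent consonants already agree in place (/ʈ/ and /ʐ/ are both retroflex), so this form is consistent with the same rule.
The rule targets /ɢ/ (voiced uvular stop), which sits after the trigger /ʐ/ (retroflex).
The voiced retroflex stop is [ɖ], so /ɢ/ → [ɖ].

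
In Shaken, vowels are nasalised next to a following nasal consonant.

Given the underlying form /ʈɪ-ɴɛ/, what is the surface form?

The vowel /ɪ/ is adjacent to the following nasal /ɴ/, so it acquires [+nasal] and surfaces as [ɪ̃].

[ʈɪ̃ɴɛ]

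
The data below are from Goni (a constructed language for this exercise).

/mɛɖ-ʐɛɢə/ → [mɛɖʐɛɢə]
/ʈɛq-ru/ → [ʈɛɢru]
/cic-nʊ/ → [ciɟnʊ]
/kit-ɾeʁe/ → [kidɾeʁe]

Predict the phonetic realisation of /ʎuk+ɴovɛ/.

[ʎugɴovɛ]

The data show regressive voicing assimilation: /q/ → [ɢ] before /r/; /c/ → [ɟ] before /n/; /t/ → [d] before /ɾ/. In each pair only voicing changes, matching the following consonant, while place and manner stay constant.
No alternation appears in [mɛɖʐɛɢə]: there the adjacent consonants already agree in voicing (/ɖ/ and /ʐ/ are both voiced), so this form is consistent with the same rule.
/k/ is a voiceless velar stop. The following trigger /ɴ/ is voiced, so /k/ must become voiced as well.
A voiced velar stop is [g], so the surface segment is [g].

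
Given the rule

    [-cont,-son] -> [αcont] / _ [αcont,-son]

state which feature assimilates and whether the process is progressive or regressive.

The shared variable α links the value of [cont] on the target to that of the neighbouring obstruent. [cont] distinguishes stops from fricatives — a manner-of-articulation feature — so this is manner assimilation.
The conditioning segment sits to the right of the focus bar, meaning the trigger follows the segment that changes — regressive assimilation.

regressive manner assimilation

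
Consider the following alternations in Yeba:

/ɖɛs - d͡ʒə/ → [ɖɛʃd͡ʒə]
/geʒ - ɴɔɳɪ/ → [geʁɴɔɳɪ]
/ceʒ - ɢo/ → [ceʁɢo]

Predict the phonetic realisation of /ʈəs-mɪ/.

The data show regressive place assimilation: /s/ → [ʃ] before /d͡ʒ/; /ʒ/ → [ʁ] before /ɴ/; /ʒ/ → [ʁ] before /ɢ/. In each pair only place changes, matching the following consonant, while manner and voice stay constant.
/s/ is a voiceless alveolar fricative. The following trigger /m/ is bilabial, so /s/ must become bilabial as well.
Changing only its place to bilabial gives [ɸ] — the voiceless bilabial fricative.

[ʈəɸmɪ]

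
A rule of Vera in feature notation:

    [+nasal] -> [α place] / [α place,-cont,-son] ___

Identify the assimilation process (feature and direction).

progressive place assimilation

The shared variable α links the value of the place features (abbreviated [place]) on the target to the same value on the neighbouring segment, so place is the feature that assimilates.
Since the environment is written before the underscore, the trigger precedes the target; the direction is progressive.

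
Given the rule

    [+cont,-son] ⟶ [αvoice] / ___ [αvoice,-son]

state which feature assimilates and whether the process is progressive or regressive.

regressive voicing assimilation

The rule copies [voice] from the environment onto the target, so the assimilating feature is voicing.
Since the environment is written after the underscore, the trigger follows the target; the direction is regressive.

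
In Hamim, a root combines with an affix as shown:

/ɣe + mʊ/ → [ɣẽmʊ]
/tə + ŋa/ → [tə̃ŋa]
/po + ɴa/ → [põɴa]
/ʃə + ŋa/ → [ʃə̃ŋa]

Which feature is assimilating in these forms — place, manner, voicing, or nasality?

nasality

The vowel /e/ surfaces as nasalised [ẽ] next to the following nasal /m/ — it has acquired the [+nasal] feature of its neighbour.
Likewise in the remaining data: /ə/ → [ə̃] before /ŋ/; /o/ → [õ] before /ɴ/ — each time a vowel is nasalised next to a following nasal.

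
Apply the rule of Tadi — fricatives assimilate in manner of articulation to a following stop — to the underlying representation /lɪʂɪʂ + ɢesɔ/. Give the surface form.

/ʂ/ is a voiceless retroflex fricative. The following trigger /ɢ/ is a stop, so /ʂ/ must become a stop as well.
Changing only its manner to stop gives [ʈ] — the voiceless retroflex stop.

[lɪʂɪʈɢesɔ]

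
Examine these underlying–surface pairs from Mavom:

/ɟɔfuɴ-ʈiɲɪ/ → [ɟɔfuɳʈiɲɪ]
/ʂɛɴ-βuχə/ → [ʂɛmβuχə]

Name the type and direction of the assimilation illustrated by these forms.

regressive place assimilation

The segment that alternates is /ɴ/, which surfaces as [ɳ] when adjacent to /ʈ/.
/ɴ/ is uvular while /ʈ/ is retroflex; the output [ɳ] is retroflex, matching the trigger — so the feature that spreads is place.
Manner and voice are unchanged, so the assimilation is partial, not total.
The other alternating form patterns the same way: /ɴ/ → [m] before /β/ (uvular → bilabial, matching bilabial) — only place changes, and always toward the following segment.
Since the segment that changes precedes the conditioning segment, the assimilation is regressive.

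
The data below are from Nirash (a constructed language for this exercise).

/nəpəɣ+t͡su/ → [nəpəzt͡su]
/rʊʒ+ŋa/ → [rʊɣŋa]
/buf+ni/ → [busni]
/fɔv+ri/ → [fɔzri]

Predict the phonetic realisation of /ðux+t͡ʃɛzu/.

[ðuʃt͡ʃɛzu]

The data show regressive place assimilation: /ɣ/ → [z] before /t͡s/; /ʒ/ → [ɣ] before /ŋ/; /f/ → [s] before /n/; /v/ → [z] before /r/. In each pair only place changes, matching the following consonant, while manner and voice stay constant.
/x/ is a voiceless velar fricative. The following trigger /t͡ʃ/ is postalveolar, so /x/ must become postalveolar as well.
The voiceless postalveolar fricative is [ʃ], so /x/ → [ʃ].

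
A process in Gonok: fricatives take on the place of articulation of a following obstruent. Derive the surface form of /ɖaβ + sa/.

/β/ is a voiced bilabial fricative. The following trigger /s/ is alveolar, so /β/ must become alveolar as well.
A voiced alveolar fricative is [z], so the surface segment is [z].

[ɖazsa]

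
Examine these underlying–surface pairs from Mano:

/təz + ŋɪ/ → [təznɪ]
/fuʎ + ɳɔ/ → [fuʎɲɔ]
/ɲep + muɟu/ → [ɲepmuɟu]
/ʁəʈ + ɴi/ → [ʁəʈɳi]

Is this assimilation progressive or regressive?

Comparing underlying and surface forms, /ŋ/ → [n] is the alternation; the neighbouring /z/ is constant.
The change velar → alveolar matches the place of the preceding /z/, identifying this as place assimilation.
The same holds elsewhere in the data: /ɳ/ → [ɲ] after /ʎ/ (retroflex → palatal, matching palatal); /ɴ/ → [ɳ] after /ʈ/ (uvular → retroflex, matching retroflex) — only place changes, and always toward the preceding segment.
No alternation appears in [ɲepmuɟu]: there the adjacent consonants already agree in place (/m/ and /p/ are both bilabial), so this form is consistent with the same rule.
The trigger is the preceding segment, so the direction is progressive (perseverative).

progressive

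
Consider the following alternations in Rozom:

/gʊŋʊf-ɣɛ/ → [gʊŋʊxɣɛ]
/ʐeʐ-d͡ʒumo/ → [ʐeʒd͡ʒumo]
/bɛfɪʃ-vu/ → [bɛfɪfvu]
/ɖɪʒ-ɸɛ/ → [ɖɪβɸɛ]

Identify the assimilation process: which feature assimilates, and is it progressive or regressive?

The segment that alternates is /f/, which surfaces as [x] when adjacent to /ɣ/.
/f/ is labiodental while /ɣ/ is velar; the output [x] is velar, matching the trigger — so the feature that spreads is place.
Manner and voice are unchanged, so the assimilation is partial, not total.
The same holds elsewhere in the data: /ʐ/ → [ʒ] before /d͡ʒ/ (retroflex → postalveolar, matching postalveolar); /ʃ/ → [f] before /v/ (postalveolar → labiodental, matching labiodental); /ʒ/ → [β] before /ɸ/ (postalveolar → bilabial, matching bilabial) — only place changes, and always toward the following segment.
The trigger is the following segment, so the direction is regressive (anticipatory).

regressive place assimilation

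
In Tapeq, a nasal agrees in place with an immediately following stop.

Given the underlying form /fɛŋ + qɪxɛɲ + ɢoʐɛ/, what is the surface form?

[fɛɴqɪxɛɴɢoʐɛ]

The rule targets /ŋ/ (voiced velar nasal), which sits before the trigger /q/ (uvular).
A voiced uvular nasal is [ɴ], so the surface segment is [ɴ].
At the second juncture, /ɲ/ likewise becomes [ɴ] adjacent to /ɢ/.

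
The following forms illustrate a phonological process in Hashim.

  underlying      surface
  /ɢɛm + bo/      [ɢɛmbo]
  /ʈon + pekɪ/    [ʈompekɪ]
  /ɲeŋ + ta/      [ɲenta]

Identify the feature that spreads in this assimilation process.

Underlying /n/ is realised as [m] next to /p/; /p/ itself does not change.
The change alveolar → bilabial matches the place of the following /p/, identifying this as place assimilation.
The same holds elsewhere in the data: /ŋ/ → [n] before /t/ (velar → alveolar, matching alveolar) — only place changes, and always toward the following segment.
Nothing changes in [ɢɛmbo]: there the adjacent consonants already agree in place (/m/ and /b/ are both bilabial), so this form is consistent with the same rule.

place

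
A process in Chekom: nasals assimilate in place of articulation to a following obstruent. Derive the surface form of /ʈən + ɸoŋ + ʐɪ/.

[ʈəmɸoɳʐɪ]

/n/ is a voiced alveolar nasal. The following trigger /ɸ/ is bilabial, so /n/ must become bilabial as well.
A voiced bilabial nasal is [m], so the surface segment is [m].
At the second juncture, /ŋ/ likewise becomes [ɳ] adjacent to /ʐ/.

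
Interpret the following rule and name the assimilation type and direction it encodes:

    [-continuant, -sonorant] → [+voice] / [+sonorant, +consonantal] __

The target ([-continuant, -sonorant], stops) acquires [+voice] next to a sonorant consonant ([+sonorant, +consonantal]) — it takes on the voicing of its neighbour, so the feature that spreads is voicing.
Since the environment is written before the underscore, the trigger precedes the target; the direction is progressive.

progressive voicing assimilation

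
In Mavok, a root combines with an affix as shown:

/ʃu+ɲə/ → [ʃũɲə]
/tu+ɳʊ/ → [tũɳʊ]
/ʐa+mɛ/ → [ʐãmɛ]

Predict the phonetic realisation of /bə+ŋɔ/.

The data show regressive nasality assimilation (vowel nasalisation): /u/ → [ũ] before /ɲ/; /u/ → [ũ] before /ɳ/; /a/ → [ã] before /m/ — a vowel is nasalised by an immediately following nasal consonant.
The vowel /ə/ is adjacent to the following nasal /ŋ/, so it acquires [+nasal] and surfaces as [ə̃].

[bə̃ŋɔ]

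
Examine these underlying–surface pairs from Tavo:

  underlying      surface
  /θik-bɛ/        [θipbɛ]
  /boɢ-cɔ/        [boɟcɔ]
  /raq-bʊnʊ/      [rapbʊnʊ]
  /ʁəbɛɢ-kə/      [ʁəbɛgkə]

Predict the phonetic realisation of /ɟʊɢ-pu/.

The data show regressive place assimilation: /k/ → [p] before /b/; /ɢ/ → [ɟ] before /c/; /q/ → [p] before /b/; /ɢ/ → [g] before /k/. In each pair only place changes, matching the following consonant, while manner and voice stay constant.
/ɢ/ is a voiced uvular stop. The following trigger /p/ is bilabial, so /ɢ/ must become bilabial as well.
Changing only its place to bilabial gives [b] — the voiced bilabial stop.

[ɟʊbpu]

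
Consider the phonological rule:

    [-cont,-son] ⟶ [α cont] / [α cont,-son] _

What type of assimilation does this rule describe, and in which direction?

The shared variable α links the value of [cont] on the target to that of the neighbouring obstruent. [cont] distinguishes stops from fricatives — a manner-of-articulation feature — so this is manner assimilation.
Since the environment is written before the underscore, the trigger precedes the target; the direction is progressive.

progressive manner assimilation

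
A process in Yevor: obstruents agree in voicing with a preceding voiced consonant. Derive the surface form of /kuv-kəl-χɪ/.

The rule targets /k/ (voiceless velar stop), which sits after the trigger /v/ (voiced).
A voiced velar stop is [g], so the surface segment is [g].
The same rule applies at the second boundary: /χ/ → [ʁ] next to /l/.

[kuvgəlʁɪ]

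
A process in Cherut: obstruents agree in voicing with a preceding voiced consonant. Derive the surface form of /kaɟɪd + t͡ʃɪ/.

The rule targets /t͡ʃ/ (voiceless postalveolar affricate), which sits after the trigger /d/ (voiced).
Changing only its voicing to voiced gives [d͡ʒ] — the voiced postalveolar affricate.

[kaɟɪdd͡ʒɪ]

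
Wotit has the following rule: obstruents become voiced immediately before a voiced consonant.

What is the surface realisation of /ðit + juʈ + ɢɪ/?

[ðidjuɖɢɪ]

The rule targets /t/ (voiceless alveolar stop), which sits before the trigger /j/ (voiced).
The voiced alveolar stop is [d], so /t/ → [d].
At the second juncture, /ʈ/ likewise becomes [ɖ] adjacent to /ɢ/.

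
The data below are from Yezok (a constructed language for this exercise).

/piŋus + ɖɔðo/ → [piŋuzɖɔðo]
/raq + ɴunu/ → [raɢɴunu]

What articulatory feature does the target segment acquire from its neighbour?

voicing

Comparing underlying and surface forms, /s/ → [z] is the alternation; the neighbouring /ɖ/ is constant.
/s/ is voiceless while /ɖ/ is voiced; the output [z] is voiced, matching the trigger — so the feature that spreads is voicing.
Checking the remaining alternation: /q/ → [ɢ] before /ɴ/ (voiceless → voiced, matching voiced) — only voicing changes, and always toward the following segment.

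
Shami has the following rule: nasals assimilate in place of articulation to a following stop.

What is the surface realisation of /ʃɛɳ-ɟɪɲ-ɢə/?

[ʃɛɲɟɪɴɢə]

/ɳ/ is a voiced retroflex nasal. The following trigger /ɟ/ is palatal, so /ɳ/ must become palatal as well.
The voiced palatal nasal is [ɲ], so /ɳ/ → [ɲ].
At the second juncture, /ɲ/ likewise becomes [ɴ] adjacent to /ɢ/.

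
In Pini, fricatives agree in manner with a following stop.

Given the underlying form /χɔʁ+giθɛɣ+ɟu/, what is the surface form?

The rule targets /ʁ/ (voiced uvular fricative), which sits before the trigger /g/ (stop).
Changing only its manner to stop gives [ɢ] — the voiced uvular stop.
At the second juncture, /ɣ/ likewise becomes [g] adjacent to /ɟ/.

[χɔɢgiθɛgɟu]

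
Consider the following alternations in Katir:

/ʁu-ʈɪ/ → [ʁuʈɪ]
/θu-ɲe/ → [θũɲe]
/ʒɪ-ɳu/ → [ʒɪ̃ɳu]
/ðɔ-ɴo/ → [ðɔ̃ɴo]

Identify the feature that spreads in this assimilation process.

The vowel /u/ surfaces as nasalised [ũ] next to the following nasal /ɲ/ — it has acquired the [+nasal] feature of its neighbour.
The other forms show the same pattern: /ɪ/ → [ɪ̃] before /ɳ/; /ɔ/ → [ɔ̃] before /ɴ/ — each time a vowel is nasalised next to a following nasal.
No change occurs in [ʁuʈɪ] because the vowel at the boundary is adjacent to an oral consonant, not a nasal (/u/ next to /ʈ/).

nasality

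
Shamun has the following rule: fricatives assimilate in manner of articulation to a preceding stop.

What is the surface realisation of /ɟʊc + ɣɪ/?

[ɟʊcgɪ]

The rule targets /ɣ/ (voiced velar fricative), which sits after the trigger /c/ (stop).
Changing only its manner to stop gives [g] — the voiced velar stop.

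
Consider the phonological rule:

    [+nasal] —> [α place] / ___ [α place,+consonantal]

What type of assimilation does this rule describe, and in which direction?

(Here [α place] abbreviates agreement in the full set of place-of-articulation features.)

regressive place assimilation

The rule copies the place features (abbreviated [place]) from the environment onto the target, so the assimilating feature is place.
The conditioning segment sits to the right of the focus bar, meaning the trigger follows the segment that changes — regressive assimilation.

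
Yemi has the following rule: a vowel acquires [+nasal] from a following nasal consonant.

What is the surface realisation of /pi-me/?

[pĩme]

The vowel /i/ is adjacent to the following nasal /m/, so it acquires [+nasal] and surfaces as [ĩ].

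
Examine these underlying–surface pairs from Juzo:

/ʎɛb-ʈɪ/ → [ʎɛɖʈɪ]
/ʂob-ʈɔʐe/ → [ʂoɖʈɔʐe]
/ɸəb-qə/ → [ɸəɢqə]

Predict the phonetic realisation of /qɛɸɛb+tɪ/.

The data show regressive place assimilation: /b/ → [ɖ] before /ʈ/; /b/ → [ɢ] before /q/. In each pair only place changes, matching the following consonant, while manner and voice stay constant.
The rule targets /b/ (voiced bilabial stop), which sits before the trigger /t/ (alveolar).
Changing only its place to alveolar gives [d] — the voiced alveolar stop.

[qɛɸɛdtɪ]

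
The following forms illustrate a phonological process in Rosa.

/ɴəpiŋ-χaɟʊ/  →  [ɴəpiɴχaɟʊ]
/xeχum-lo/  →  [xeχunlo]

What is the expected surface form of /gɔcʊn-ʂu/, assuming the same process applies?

[gɔcʊɳʂu]

The data show regressive place assimilation: /ŋ/ → [ɴ] before /χ/; /m/ → [n] before /l/. In each pair only place changes, matching the following consonant, while manner and voice stay constant.
The rule targets /n/ (voiced alveolar nasal), which sits before the trigger /ʂ/ (retroflex).
A voiced retroflex nasal is [ɳ], so the surface segment is [ɳ].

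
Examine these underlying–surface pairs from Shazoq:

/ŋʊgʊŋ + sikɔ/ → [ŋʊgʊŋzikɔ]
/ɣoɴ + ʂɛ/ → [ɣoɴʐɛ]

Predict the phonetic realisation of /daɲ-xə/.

The data show progressive voicing assimilation: /s/ → [z] after /ŋ/; /ʂ/ → [ʐ] after /ɴ/. In each pair only voicing changes, matching the preceding consonant, while place and manner stay constant.
/x/ is a voiceless velar fricative. The preceding trigger /ɲ/ is voiced, so /x/ must become voiced as well.
A voiced velar fricative is [ɣ], so the surface segment is [ɣ].

[daɲɣə]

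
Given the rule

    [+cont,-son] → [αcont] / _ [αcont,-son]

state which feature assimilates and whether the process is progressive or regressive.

The rule copies [cont] (continuancy) from the environment onto the target fricatives; since [±cont] encodes the stop/fricative manner contrast, the assimilating dimension is manner.
Since the environment is written after the underscore, the trigger follows the target; the direction is regressive.

regressive manner assimilation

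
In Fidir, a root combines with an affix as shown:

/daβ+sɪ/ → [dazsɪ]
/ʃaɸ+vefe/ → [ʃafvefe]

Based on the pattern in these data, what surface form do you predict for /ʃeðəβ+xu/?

[ʃeðəɣxu]

The data show regressive place assimilation: /β/ → [z] before /s/; /ɸ/ → [f] before /v/. In each pair only place changes, matching the following consonant, while manner and voice stay constant.
/β/ is a voiced bilabial fricative. The following trigger /x/ is velar, so /β/ must become velar as well.
A voiced velar fricative is [ɣ], so the surface segment is [ɣ].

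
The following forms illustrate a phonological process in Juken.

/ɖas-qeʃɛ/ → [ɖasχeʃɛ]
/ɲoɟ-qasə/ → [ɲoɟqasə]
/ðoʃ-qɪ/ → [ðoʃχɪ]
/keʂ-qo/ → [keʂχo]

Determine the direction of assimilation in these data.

progressive

Underlying /q/ is realised as [χ] next to /s/; /s/ itself does not change.
/q/ is a stop while /s/ is a fricative; the output [χ] is a fricative, matching the trigger — so the feature that spreads is manner.
The other alternating forms pattern the same way: /q/ → [χ] after /ʃ/ (stop → fricative, matching a fricative); /q/ → [χ] after /ʂ/ (stop → fricative, matching a fricative) — only manner changes, and always toward the preceding segment.
No alternation appears in [ɲoɟqasə]: there the adjacent consonants already agree in manner (/q/ and /ɟ/ are both stops), so this form is consistent with the same rule.
The trigger is the preceding segment, so the direction is progressive (perseverative).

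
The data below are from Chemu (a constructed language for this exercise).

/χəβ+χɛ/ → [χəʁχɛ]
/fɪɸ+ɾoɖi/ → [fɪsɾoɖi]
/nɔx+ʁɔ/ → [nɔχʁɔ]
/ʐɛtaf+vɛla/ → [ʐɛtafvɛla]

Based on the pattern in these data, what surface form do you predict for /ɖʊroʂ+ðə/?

The data show regressive place assimilation: /β/ → [ʁ] before /χ/; /ɸ/ → [s] before /ɾ/; /x/ → [χ] before /ʁ/. In each pair only place changes, matching the following consonant, while manner and voice stay constant.
No alternation appears in [ʐɛtafvɛla]: there the adjacent consonants already agree in place (/f/ and /v/ are both labiodental), so this form is consistent with the same rule.
/ʂ/ is a voiceless retroflex fricative. The following trigger /ð/ is dental, so /ʂ/ must become dental as well.
The voiceless dental fricative is [θ], so /ʂ/ → [θ].

[ɖʊroθðə]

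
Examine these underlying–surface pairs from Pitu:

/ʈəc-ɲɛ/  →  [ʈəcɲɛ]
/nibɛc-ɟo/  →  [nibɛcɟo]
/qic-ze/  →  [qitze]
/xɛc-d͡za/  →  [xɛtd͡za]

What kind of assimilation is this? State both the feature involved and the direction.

regressive place assimilation

The segment that alternates is /c/, which surfaces as [t] when adjacent to /z/.
/c/ is palatal while /z/ is alveolar; the output [t] is alveolar, matching the trigger — so the feature that spreads is place.
Manner and voice are unchanged, so the assimilation is partial, not total.
The same holds elsewhere in the data: /c/ → [t] before /d͡z/ (palatal → alveolar, matching alveolar) — only place changes, and always toward the following segment.
No alternation appears in [ʈəcɲɛ], [nibɛcɟo]: there the adjacent consonants already agree in place (/c/ and /ɲ/ are both palatal; /c/ and /ɟ/ are both palatal), so these forms are consistent with the same rule.
The trigger is the following segment, so the direction is regressive (anticipatory).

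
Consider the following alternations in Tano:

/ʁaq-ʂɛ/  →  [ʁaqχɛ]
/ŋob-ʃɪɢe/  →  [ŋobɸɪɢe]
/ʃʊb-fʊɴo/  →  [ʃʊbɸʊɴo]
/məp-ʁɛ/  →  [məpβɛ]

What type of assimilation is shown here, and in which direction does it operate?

progressive place assimilation

Comparing underlying and surface forms, /ʂ/ → [χ] is the alternation; the neighbouring /q/ is constant.
The change retroflex → uvular matches the place of the preceding /q/, identifying this as place assimilation.
Manner and voice are unchanged, so the assimilation is partial, not total.
The same holds elsewhere in the data: /ʃ/ → [ɸ] after /b/ (postalveolar → bilabial, matching bilabial); /f/ → [ɸ] after /b/ (labiodental → bilabial, matching bilabial); /ʁ/ → [β] after /p/ (uvular → bilabial, matching bilabial) — only place changes, and always toward the preceding segment.
The trigger is the preceding segment, so the direction is progressive (perseverative).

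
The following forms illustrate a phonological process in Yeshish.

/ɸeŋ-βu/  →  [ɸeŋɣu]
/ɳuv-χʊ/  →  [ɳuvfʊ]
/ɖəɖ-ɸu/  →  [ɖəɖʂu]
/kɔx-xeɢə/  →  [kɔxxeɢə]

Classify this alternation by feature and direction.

Comparing underlying and surface forms, /β/ → [ɣ] is the alternation; the neighbouring /ŋ/ is constant.
The change bilabial → velar matches the place of the preceding /ŋ/, identifying this as place assimilation.
Manner and voice are unchanged, so the assimilation is partial, not total.
The same holds elsewhere in the data: /χ/ → [f] after /v/ (uvular → labiodental, matching labiodental); /ɸ/ → [ʂ] after /ɖ/ (bilabial → retroflex, matching retroflex) — only place changes, and always toward the preceding segment.
No alternation appears in [kɔxxeɢə]: there the adjacent consonants already agree in place (/x/ and /x/ are both velar), so this form is consistent with the same rule.
Since the segment that changes follows the conditioning segment, the assimilation is progressive.

progressive place assimilation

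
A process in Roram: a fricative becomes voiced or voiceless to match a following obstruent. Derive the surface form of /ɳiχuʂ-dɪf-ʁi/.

[ɳiχuʐdɪvʁi]

The rule targets /ʂ/ (voiceless retroflex fricative), which sits before the trigger /d/ (voiced).
A voiced retroflex fricative is [ʐ], so the surface segment is [ʐ].
At the second juncture, /f/ likewise becomes [v] adjacent to /ʁ/.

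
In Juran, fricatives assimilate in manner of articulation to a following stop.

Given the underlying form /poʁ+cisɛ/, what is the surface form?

[poɢcisɛ]

The rule targets /ʁ/ (voiced uvular fricative), which sits before the trigger /c/ (stop).
The voiced uvular stop is [ɢ], so /ʁ/ → [ɢ].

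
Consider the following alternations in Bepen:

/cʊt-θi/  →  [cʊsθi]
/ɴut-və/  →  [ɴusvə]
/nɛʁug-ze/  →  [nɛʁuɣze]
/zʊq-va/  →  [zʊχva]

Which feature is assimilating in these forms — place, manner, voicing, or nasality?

Comparing underlying and surface forms, /t/ → [s] is the alternation; the neighbouring /θ/ is constant.
/t/ is a stop while /θ/ is a fricative; the output [s] is a fricative, matching the trigger — so the feature that spreads is manner.
Checking the remaining alternations: /t/ → [s] before /v/ (stop → fricative, matching a fricative); /g/ → [ɣ] before /z/ (stop → fricative, matching a fricative); /q/ → [χ] before /v/ (stop → fricative, matching a fricative) — only manner changes, and always toward the following segment.

manner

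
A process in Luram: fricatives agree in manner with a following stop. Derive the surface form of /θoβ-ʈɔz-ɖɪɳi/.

[θobʈɔdɖɪɳi]

The rule targets /β/ (voiced bilabial fricative), which sits before the trigger /ʈ/ (stop).
Changing only its manner to stop gives [b] — the voiced bilabial stop.
At the second juncture, /z/ likewise becomes [d] adjacent to /ɖ/.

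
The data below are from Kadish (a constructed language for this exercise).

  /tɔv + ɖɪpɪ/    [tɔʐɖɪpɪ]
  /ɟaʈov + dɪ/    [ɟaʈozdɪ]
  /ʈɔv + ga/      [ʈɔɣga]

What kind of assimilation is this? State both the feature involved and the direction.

Comparing underlying and surface forms, /v/ → [ʐ] is the alternation; the neighbouring /ɖ/ is constant.
/v/ is labiodental while /ɖ/ is retroflex; the output [ʐ] is retroflex, matching the trigger — so the feature that spreads is place.
Manner and voice are unchanged, so the assimilation is partial, not total.
Checking the remaining alternations: /v/ → [z] before /d/ (labiodental → alveolar, matching alveolar); /v/ → [ɣ] before /g/ (labiodental → velar, matching velar) — only place changes, and always toward the following segment.
Since the segment that changes precedes the conditioning segment, the assimilation is regressive.

regressive place assimilation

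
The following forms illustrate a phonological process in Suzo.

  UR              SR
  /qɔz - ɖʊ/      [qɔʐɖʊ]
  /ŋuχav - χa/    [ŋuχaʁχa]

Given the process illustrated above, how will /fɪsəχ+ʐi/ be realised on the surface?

The data show regressive place assimilation: /z/ → [ʐ] before /ɖ/; /v/ → [ʁ] before /χ/. In each pair only place changes, matching the following consonant, while manner and voice stay constant.
/χ/ is a voiceless uvular fricative. The following trigger /ʐ/ is retroflex, so /χ/ must become retroflex as well.
Changing only its place to retroflex gives [ʂ] — the voiceless retroflex fricative.

[fɪsəʂʐi]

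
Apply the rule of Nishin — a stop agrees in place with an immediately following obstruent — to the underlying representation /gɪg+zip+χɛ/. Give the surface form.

The rule targets /g/ (voiced velar stop), which sits before the trigger /z/ (alveolar).
The voiced alveolar stop is [d], so /g/ → [d].
At the second juncture, /p/ likewise becomes [q] adjacent to /χ/.

[gɪdziqχɛ]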